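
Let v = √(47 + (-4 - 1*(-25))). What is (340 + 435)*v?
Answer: 1550*√17 ≈ 6390.8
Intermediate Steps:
v = 2*√17 (v = √(47 + (-4 + 25)) = √(47 + 21) = √68 = 2*√17 ≈ 8.2462)
(340 + 435)*v = (340 + 435)*(2*√17) = 775*(2*√17) = 1550*√17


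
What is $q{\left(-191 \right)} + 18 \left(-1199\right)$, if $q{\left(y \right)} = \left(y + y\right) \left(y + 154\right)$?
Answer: $-7448$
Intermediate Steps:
$q{\left(y \right)} = 2 y \left(154 + y\right)$
$q{\left(-191 \right)} + 18 \left(-1199\right) = 2 \left(-191\right) \left(154 - 191\right) + 18 \left(-1199\right) = 2 \left(-191\right) \left(-37\right) - 21582 = 14134 - 21582 = -7448$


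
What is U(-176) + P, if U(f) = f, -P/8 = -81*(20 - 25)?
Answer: -3416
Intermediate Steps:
P = -3240 (P = -(-648)*(20 - 25) = -(-648)*(-5) = -8*405 = -3240)
U(-176) + P = -176 - 3240 = -3416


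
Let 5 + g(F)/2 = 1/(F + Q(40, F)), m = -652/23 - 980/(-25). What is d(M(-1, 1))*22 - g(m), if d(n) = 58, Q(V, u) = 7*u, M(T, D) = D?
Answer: 6419597/4992 ≈ 1286.0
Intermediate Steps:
m = 1248/115 (m = -652*1/23 - 980*(-1/25) = -652/23 + 196/5 = 1248/115 ≈ 10.852)
g(F) = -10 + 1/(4*F) (g(F) = -10 + 2/(F + 7*F) = -10 + 2/((8*F)) = -10 + 2*(1/(8*F)) = -10 + 1/(4*F))
d(M(-1, 1))*22 - g(m) = 58*22 - (-10 + 1/(4*(1248/115))) = 1276 - (-10 + (¼)*(115/1248)) = 1276 - (-10 + 115/4992) = 1276 - 1*(-49805/4992) = 1276 + 49805/4992 = 6419597/4992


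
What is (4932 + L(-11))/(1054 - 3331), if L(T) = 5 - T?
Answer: -4948/2277 ≈ -2.1730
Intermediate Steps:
(4932 + L(-11))/(1054 - 3331) = (4932 + (5 - 1*(-11)))/(1054 - 3331) = (4932 + (5 + 11))/(-2277) = (4932 + 16)*(-1/2277) = 4948*(-1/2277) = -4948/2277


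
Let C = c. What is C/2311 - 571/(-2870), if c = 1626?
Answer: 5986201/6632570 ≈ 0.90255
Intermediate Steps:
C = 1626
C/2311 - 571/(-2870) = 1626/2311 - 571/(-2870) = 1626*(1/2311) - 571*(-1/2870) = 1626/2311 + 571/2870 = 5986201/6632570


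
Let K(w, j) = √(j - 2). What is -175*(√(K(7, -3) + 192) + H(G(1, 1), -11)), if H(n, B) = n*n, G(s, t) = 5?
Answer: -4375 - 175*√(192 + I*√5) ≈ -6799.9 - 14.12*I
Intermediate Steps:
H(n, B) = n²
K(w, j) = √(-2 + j)
-175*(√(K(7, -3) + 192) + H(G(1, 1), -11)) = -175*(√(√(-2 - 3) + 192) + 5²) = -175*(√(√(-5) + 192) + 25) = -175*(√(I*√5 + 192) + 25) = -175*(√(192 + I*√5) + 25) = -175*(25 + √(192 + I*√5)) = -4375 - 175*√(192 + I*√5)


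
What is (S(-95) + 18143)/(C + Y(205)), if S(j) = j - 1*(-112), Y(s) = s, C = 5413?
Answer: 9080/2809 ≈ 3.2325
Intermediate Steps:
S(j) = 112 + j (S(j) = j + 112 = 112 + j)
(S(-95) + 18143)/(C + Y(205)) = ((112 - 95) + 18143)/(5413 + 205) = (17 + 18143)/5618 = 18160*(1/5618) = 9080/2809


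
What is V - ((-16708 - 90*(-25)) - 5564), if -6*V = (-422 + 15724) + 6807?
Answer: 98023/6 ≈ 16337.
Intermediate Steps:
V = -22109/6 (V = -((-422 + 15724) + 6807)/6 = -(15302 + 6807)/6 = -⅙*22109 = -22109/6 ≈ -3684.8)
V - ((-16708 - 90*(-25)) - 5564) = -22109/6 - ((-16708 - 90*(-25)) - 5564) = -22109/6 - ((-16708 + 2250) - 5564) = -22109/6 - (-14458 - 5564) = -22109/6 - 1*(-20022) = -22109/6 + 20022 = 98023/6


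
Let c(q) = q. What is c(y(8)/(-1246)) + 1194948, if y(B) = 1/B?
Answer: 11911241663/9968 ≈ 1.1949e+6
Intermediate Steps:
c(y(8)/(-1246)) + 1194948 = 1/(8*(-1246)) + 1194948 = (1/8)*(-1/1246) + 1194948 = -1/9968 + 1194948 = 11911241663/9968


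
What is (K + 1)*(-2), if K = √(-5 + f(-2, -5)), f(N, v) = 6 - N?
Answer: -2 - 2*√3 ≈ -5.4641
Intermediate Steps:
K = √3 (K = √(-5 + (6 - 1*(-2))) = √(-5 + (6 + 2)) = √(-5 + 8) = √3 ≈ 1.7320)
(K + 1)*(-2) = (√3 + 1)*(-2) = (1 + √3)*(-2) = -2 - 2*√3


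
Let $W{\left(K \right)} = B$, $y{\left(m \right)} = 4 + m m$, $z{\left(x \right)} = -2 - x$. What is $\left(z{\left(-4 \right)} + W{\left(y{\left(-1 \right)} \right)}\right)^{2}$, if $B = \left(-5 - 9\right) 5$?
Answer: $4624$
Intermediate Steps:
$y{\left(m \right)} = 4 + m^{2}$
$B = -70$ ($B = \left(-5 - 9\right) 5 = \left(-14\right) 5 = -70$)
$W{\left(K \right)} = -70$
$\left(z{\left(-4 \right)} + W{\left(y{\left(-1 \right)} \right)}\right)^{2} = \left(\left(-2 - -4\right) - 70\right)^{2} = \left(\left(-2 + 4\right) - 70\right)^{2} = \left(2 - 70\right)^{2} = \left(-68\right)^{2} = 4624$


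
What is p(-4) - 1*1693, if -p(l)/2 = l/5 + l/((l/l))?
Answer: -8417/5 ≈ -1683.4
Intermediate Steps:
p(l) = -12*l/5 (p(l) = -2*(l/5 + l/((l/l))) = -2*(l*(⅕) + l/1) = -2*(l/5 + l*1) = -2*(l/5 + l) = -12*l/5)
p(-4) - 1*1693 = -12/5*(-4) - 1*1693 = 48/5 - 1693 = -8417/5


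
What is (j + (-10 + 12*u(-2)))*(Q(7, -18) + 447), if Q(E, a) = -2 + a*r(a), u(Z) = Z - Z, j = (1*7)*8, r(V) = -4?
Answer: 23782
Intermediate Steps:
j = 56 (j = 7*8 = 56)
u(Z) = 0
Q(E, a) = -2 - 4*a (Q(E, a) = -2 + a*(-4) = -2 - 4*a)
(j + (-10 + 12*u(-2)))*(Q(7, -18) + 447) = (56 + (-10 + 12*0))*((-2 - 4*(-18)) + 447) = (56 + (-10 + 0))*((-2 + 72) + 447) = (56 - 10)*(70 + 447) = 46*517 = 23782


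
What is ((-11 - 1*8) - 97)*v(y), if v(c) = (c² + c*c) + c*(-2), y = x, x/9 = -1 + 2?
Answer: -16704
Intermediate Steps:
x = 9 (x = 9*(-1 + 2) = 9*1 = 9)
y = 9
v(c) = -2*c + 2*c² (v(c) = (c² + c²) - 2*c = 2*c² - 2*c = -2*c + 2*c²)
((-11 - 1*8) - 97)*v(y) = ((-11 - 1*8) - 97)*(2*9*(-1 + 9)) = ((-11 - 8) - 97)*(2*9*8) = (-19 - 97)*144 = -116*144 = -16704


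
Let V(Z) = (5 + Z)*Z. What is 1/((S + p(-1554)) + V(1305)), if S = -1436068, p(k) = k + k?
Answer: 1/270374 ≈ 3.6986e-6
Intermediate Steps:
p(k) = 2*k
V(Z) = Z*(5 + Z)
1/((S + p(-1554)) + V(1305)) = 1/((-1436068 + 2*(-1554)) + 1305*(5 + 1305)) = 1/((-1436068 - 3108) + 1305*1310) = 1/(-1439176 + 1709550) = 1/270374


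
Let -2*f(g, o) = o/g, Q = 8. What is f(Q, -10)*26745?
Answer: 133725/8 ≈ 16716.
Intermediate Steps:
f(g, o) = -o/(2*g)
f(Q, -10)*26745 = -½*(-10)/8*26745 = -½*(-10)*⅛*26745 = (5/8)*26745 = 133725/8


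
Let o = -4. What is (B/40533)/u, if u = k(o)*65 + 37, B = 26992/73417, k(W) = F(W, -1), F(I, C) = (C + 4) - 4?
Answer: -964/2975811261 ≈ -3.2395e-7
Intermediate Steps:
F(I, C) = C (F(I, C) = (4 + C) - 4 = C)
k(W) = -1
B = 26992/73417 (B = 26992*(1/73417) = 26992/73417 ≈ 0.36765)
u = -28 (u = -1*65 + 37 = -65 + 37 = -28)
(B/40533)/u = ((26992/73417)/40533)/(-28) = ((26992/73417)*(1/40533))*(-1/28) = (26992/2975811261)*(-1/28) = -964/2975811261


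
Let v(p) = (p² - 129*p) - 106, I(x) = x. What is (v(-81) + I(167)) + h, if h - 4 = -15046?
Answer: 2029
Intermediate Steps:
h = -15042 (h = 4 - 15046 = -15042)
v(p) = -106 + p² - 129*p
(v(-81) + I(167)) + h = ((-106 + (-81)² - 129*(-81)) + 167) - 15042 = ((-106 + 6561 + 10449) + 167) - 15042 = (16904 + 167) - 15042 = 17071 - 15042 = 2029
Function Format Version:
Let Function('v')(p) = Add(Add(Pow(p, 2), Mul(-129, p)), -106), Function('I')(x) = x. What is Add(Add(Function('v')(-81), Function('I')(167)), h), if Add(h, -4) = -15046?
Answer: 2029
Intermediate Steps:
h = -15042 (h = Add(4, -15046) = -15042)
Function('v')(p) = Add(-106, Pow(p, 2), Mul(-129, p))
Add(Add(Function('v')(-81), Function('I')(167)), h) = Add(Add(Add(-106, Pow(-81, 2), Mul(-129, -81)), 167), -15042) = Add(Add(Add(-106, 6561, 10449), 167), -15042) = Add(Add(16904, 167), -15042) = Add(17071, -15042) = 2029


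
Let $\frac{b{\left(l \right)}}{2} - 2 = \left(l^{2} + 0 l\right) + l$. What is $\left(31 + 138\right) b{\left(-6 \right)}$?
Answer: $10816$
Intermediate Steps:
$b{\left(l \right)} = 4 + 2 l + 2 l^{2}$ ($b{\left(l \right)} = 4 + 2 \left(\left(l^{2} + 0 l\right) + l\right) = 4 + 2 \left(\left(l^{2} + 0\right) + l\right) = 4 + 2 \left(l^{2} + l\right) = 4 + 2 \left(l + l^{2}\right) = 4 + \left(2 l + 2 l^{2}\right) = 4 + 2 l + 2 l^{2}$)
$\left(31 + 138\right) b{\left(-6 \right)} = \left(31 + 138\right) \left(4 + 2 \left(-6\right) + 2 \left(-6\right)^{2}\right) = 169 \left(4 - 12 + 2 \cdot 36\right) = 169 \left(4 - 12 + 72\right) = 169 \cdot 64 = 10816$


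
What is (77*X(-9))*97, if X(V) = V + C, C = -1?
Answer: -74690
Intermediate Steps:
X(V) = -1 + V (X(V) = V - 1 = -1 + V)
(77*X(-9))*97 = (77*(-1 - 9))*97 = (77*(-10))*97 = -770*97 = -74690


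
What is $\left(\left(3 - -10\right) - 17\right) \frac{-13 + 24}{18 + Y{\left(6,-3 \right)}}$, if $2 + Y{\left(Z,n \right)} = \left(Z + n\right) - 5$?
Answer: $- \frac{22}{7} \approx -3.1429$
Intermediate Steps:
$Y{\left(Z,n \right)} = -7 + Z + n$ ($Y{\left(Z,n \right)} = -2 - \left(5 - Z - n\right) = -2 + \left(-5 + Z + n\right) = -7 + Z + n$)
$\left(\left(3 - -10\right) - 17\right) \frac{-13 + 24}{18 + Y{\left(6,-3 \right)}} = \left(\left(3 - -10\right) - 17\right) \frac{-13 + 24}{18 - 4} = \left(\left(3 + 10\right) - 17\right) \frac{11}{18 - 4} = \left(13 - 17\right) \frac{11}{14} = - 4 \cdot 11 \cdot \frac{1}{14} = \left(-4\right) \frac{11}{14} = - \frac{22}{7}$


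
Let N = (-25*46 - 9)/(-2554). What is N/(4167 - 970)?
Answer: 1159/8165138 ≈ 0.00014194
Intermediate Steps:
N = 1159/2554 (N = (-1150 - 9)*(-1/2554) = -1159*(-1/2554) = 1159/2554 ≈ 0.45380)
N/(4167 - 970) = 1159/(2554*(4167 - 970)) = (1159/2554)/3197 = (1159/2554)*(1/3197) = 1159/8165138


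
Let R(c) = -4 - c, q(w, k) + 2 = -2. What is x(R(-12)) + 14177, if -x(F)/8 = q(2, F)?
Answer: 14209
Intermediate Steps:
q(w, k) = -4 (q(w, k) = -2 - 2 = -4)
x(F) = 32 (x(F) = -8*(-4) = 32)
x(R(-12)) + 14177 = 32 + 14177 = 14209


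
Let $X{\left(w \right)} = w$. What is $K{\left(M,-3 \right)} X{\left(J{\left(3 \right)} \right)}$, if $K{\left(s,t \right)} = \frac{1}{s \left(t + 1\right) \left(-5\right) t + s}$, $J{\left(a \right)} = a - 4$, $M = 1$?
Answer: $\frac{1}{29} \approx 0.034483$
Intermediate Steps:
$J{\left(a \right)} = -4 + a$ ($J{\left(a \right)} = a - 4 = -4 + a$)
$K{\left(s,t \right)} = \frac{1}{s - 5 s t \left(1 + t\right)}$ ($K{\left(s,t \right)} = \frac{1}{s \left(1 + t\right) \left(-5\right) t + s} = \frac{1}{- 5 s \left(1 + t\right) t + s} = \frac{1}{- 5 s t \left(1 + t\right) + s} = \frac{1}{s - 5 s t \left(1 + t\right)}$)
$K{\left(M,-3 \right)} X{\left(J{\left(3 \right)} \right)} = - \frac{1}{1 \left(-1 + 5 \left(-3\right) + 5 \left(-3\right)^{2}\right)} \left(-4 + 3\right) = \left(-1\right) 1 \frac{1}{-1 - 15 + 5 \cdot 9} \left(-1\right) = \left(-1\right) 1 \frac{1}{-1 - 15 + 45} \left(-1\right) = \left(-1\right) 1 \cdot \frac{1}{29} \left(-1\right) = \left(- \frac{1}{29}\right) \left(-1\right) = \frac{1}{29}$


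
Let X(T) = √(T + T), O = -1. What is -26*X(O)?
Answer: -26*I*√2 ≈ -36.77*I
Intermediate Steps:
X(T) = √2*√T (X(T) = √(2*T) = √2*√T)
-26*X(O) = -26*√2*√(-1) = -26*√2*I = -26*I*√2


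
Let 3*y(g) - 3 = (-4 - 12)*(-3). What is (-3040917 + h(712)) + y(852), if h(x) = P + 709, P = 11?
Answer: -3040180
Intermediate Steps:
h(x) = 720 (h(x) = 11 + 709 = 720)
y(g) = 17 (y(g) = 1 + ((-4 - 12)*(-3))/3 = 1 + (-16*(-3))/3 = 1 + (⅓)*48 = 1 + 16 = 17)
(-3040917 + h(712)) + y(852) = (-3040917 + 720) + 17 = -3040197 + 17 = -3040180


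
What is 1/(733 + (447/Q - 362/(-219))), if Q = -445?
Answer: 97455/71497712 ≈ 0.0013631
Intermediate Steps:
1/(733 + (447/Q - 362/(-219))) = 1/(733 + (447/(-445) - 362/(-219))) = 1/(733 + (447*(-1/445) - 362*(-1/219))) = 1/(733 + (-447/445 + 362/219)) = 1/(733 + 63197/97455) = 1/(71497712/97455) = 97455/71497712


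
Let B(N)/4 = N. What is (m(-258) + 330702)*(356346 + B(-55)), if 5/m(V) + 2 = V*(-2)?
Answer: 30267297066479/257 ≈ 1.1777e+11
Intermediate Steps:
B(N) = 4*N
m(V) = 5/(-2 - 2*V) (m(V) = 5/(-2 + V*(-2)) = 5/(-2 - 2*V))
(m(-258) + 330702)*(356346 + B(-55)) = (-5/(2 + 2*(-258)) + 330702)*(356346 + 4*(-55)) = (-5/(2 - 516) + 330702)*(356346 - 220) = (-5/(-514) + 330702)*356126 = (-5*(-1/514) + 330702)*356126 = (5/514 + 330702)*356126 = (169980833/514)*356126 = 30267297066479/257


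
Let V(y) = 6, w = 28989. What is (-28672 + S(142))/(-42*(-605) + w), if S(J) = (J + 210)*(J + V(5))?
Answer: 7808/18133 ≈ 0.43060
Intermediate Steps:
S(J) = (6 + J)*(210 + J) (S(J) = (J + 210)*(J + 6) = (210 + J)*(6 + J) = (6 + J)*(210 + J))
(-28672 + S(142))/(-42*(-605) + w) = (-28672 + (1260 + 142² + 216*142))/(-42*(-605) + 28989) = (-28672 + (1260 + 20164 + 30672))/(25410 + 28989) = (-28672 + 52096)/54399 = 23424*(1/54399) = 7808/18133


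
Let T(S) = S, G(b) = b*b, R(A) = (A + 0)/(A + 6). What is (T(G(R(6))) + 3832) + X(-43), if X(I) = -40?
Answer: 15169/4 ≈ 3792.3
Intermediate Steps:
R(A) = A/(6 + A)
G(b) = b²
(T(G(R(6))) + 3832) + X(-43) = ((6/(6 + 6))² + 3832) - 40 = ((6/12)² + 3832) - 40 = ((6*(1/12))² + 3832) - 40 = ((½)² + 3832) - 40 = (¼ + 3832) - 40 = 15329/4 - 40 = 15169/4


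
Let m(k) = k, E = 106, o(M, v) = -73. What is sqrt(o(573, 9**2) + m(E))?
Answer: sqrt(33) ≈ 5.7446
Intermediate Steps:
sqrt(o(573, 9**2) + m(E)) = sqrt(-73 + 106) = sqrt(33)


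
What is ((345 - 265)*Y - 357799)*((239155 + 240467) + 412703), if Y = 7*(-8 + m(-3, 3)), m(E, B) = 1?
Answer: -322770906675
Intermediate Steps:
Y = -49 (Y = 7*(-8 + 1) = 7*(-7) = -49)
((345 - 265)*Y - 357799)*((239155 + 240467) + 412703) = ((345 - 265)*(-49) - 357799)*((239155 + 240467) + 412703) = (80*(-49) - 357799)*(479622 + 412703) = (-3920 - 357799)*892325 = -361719*892325 = -322770906675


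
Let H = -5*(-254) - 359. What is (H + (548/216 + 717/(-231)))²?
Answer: 14330623507561/17288964 ≈ 8.2889e+5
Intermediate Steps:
H = 911 (H = 1270 - 359 = 911)
(H + (548/216 + 717/(-231)))² = (911 + (548/216 + 717/(-231)))² = (911 + (548*(1/216) + 717*(-1/231)))² = (911 + (137/54 - 239/77))² = (911 - 2357/4158)² = (3785581/4158)² = 14330623507561/17288964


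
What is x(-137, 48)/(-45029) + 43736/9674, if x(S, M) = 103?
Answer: 140599423/31115039 ≈ 4.5187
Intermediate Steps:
x(-137, 48)/(-45029) + 43736/9674 = 103/(-45029) + 43736/9674 = 103*(-1/45029) + 43736*(1/9674) = -103/45029 + 3124/691 = 140599423/31115039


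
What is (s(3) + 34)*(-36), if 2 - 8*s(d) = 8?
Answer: -1197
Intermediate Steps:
s(d) = -3/4 (s(d) = 1/4 - 1/8*8 = 1/4 - 1 = -3/4)
(s(3) + 34)*(-36) = (-3/4 + 34)*(-36) = (133/4)*(-36) = -1197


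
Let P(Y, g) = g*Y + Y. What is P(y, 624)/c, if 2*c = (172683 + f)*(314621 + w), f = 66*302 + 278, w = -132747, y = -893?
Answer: -558125/17541110741 ≈ -3.1818e-5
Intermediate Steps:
P(Y, g) = Y + Y*g (P(Y, g) = Y*g + Y = Y + Y*g)
f = 20210 (f = 19932 + 278 = 20210)
c = 17541110741 (c = ((172683 + 20210)*(314621 - 132747))/2 = (192893*181874)/2 = (½)*35082221482 = 17541110741)
P(y, 624)/c = -893*(1 + 624)/17541110741 = -893*625*(1/17541110741) = -558125*1/17541110741 = -558125/17541110741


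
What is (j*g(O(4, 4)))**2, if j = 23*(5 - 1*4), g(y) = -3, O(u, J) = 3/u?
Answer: 4761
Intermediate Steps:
j = 23 (j = 23*(5 - 4) = 23*1 = 23)
(j*g(O(4, 4)))**2 = (23*(-3))**2 = (-69)**2 = 4761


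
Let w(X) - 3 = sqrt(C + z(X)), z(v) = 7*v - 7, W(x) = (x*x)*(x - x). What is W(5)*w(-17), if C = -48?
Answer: 0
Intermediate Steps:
W(x) = 0 (W(x) = x**2*0 = 0)
z(v) = -7 + 7*v
w(X) = 3 + sqrt(-55 + 7*X) (w(X) = 3 + sqrt(-48 + (-7 + 7*X)) = 3 + sqrt(-55 + 7*X))
W(5)*w(-17) = 0*(3 + sqrt(-55 + 7*(-17))) = 0*(3 + sqrt(-55 - 119)) = 0*(3 + sqrt(-174)) = 0*(3 + I*sqrt(174)) = 0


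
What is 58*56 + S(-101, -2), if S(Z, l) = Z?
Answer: 3147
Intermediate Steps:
58*56 + S(-101, -2) = 58*56 - 101 = 3248 - 101 = 3147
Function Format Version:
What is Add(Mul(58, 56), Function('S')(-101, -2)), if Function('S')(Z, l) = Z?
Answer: 3147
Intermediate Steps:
Add(Mul(58, 56), Function('S')(-101, -2)) = Add(Mul(58, 56), -101) = Add(3248, -101) = 3147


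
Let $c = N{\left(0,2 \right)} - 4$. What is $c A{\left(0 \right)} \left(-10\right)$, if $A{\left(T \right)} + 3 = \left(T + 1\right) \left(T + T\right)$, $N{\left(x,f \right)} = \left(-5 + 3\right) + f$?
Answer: $-120$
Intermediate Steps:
$N{\left(x,f \right)} = -2 + f$
$A{\left(T \right)} = -3 + 2 T \left(1 + T\right)$ ($A{\left(T \right)} = -3 + \left(T + 1\right) \left(T + T\right) = -3 + \left(1 + T\right) 2 T = -3 + 2 T \left(1 + T\right)$)
$c = -4$ ($c = \left(-2 + 2\right) - 4 = 0 - 4 = -4$)
$c A{\left(0 \right)} \left(-10\right) = - 4 \left(-3 + 2 \cdot 0 + 2 \cdot 0^{2}\right) \left(-10\right) = - 4 \left(-3 + 0 + 2 \cdot 0\right) \left(-10\right) = - 4 \left(-3 + 0 + 0\right) \left(-10\right) = \left(-4\right) \left(-3\right) \left(-10\right) = 12 \left(-10\right) = -120$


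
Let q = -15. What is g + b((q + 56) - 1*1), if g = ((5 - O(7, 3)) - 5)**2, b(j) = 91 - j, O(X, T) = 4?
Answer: 67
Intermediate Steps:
g = 16 (g = ((5 - 1*4) - 5)**2 = ((5 - 4) - 5)**2 = (1 - 5)**2 = (-4)**2 = 16)
g + b((q + 56) - 1*1) = 16 + (91 - ((-15 + 56) - 1*1)) = 16 + (91 - (41 - 1)) = 16 + (91 - 1*40) = 16 + (91 - 40) = 16 + 51 = 67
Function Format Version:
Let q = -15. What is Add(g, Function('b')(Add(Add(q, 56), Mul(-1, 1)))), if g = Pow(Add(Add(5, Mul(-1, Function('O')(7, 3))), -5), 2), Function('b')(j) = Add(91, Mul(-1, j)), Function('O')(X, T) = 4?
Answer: 67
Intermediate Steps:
g = 16 (g = Pow(Add(Add(5, Mul(-1, 4)), -5), 2) = Pow(Add(Add(5, -4), -5), 2) = Pow(Add(1, -5), 2) = Pow(-4, 2) = 16)
Add(g, Function('b')(Add(Add(q, 56), Mul(-1, 1)))) = Add(16, Add(91, Mul(-1, Add(Add(-15, 56), Mul(-1, 1))))) = Add(16, Add(91, Mul(-1, Add(41, -1)))) = Add(16, Add(91, Mul(-1, 40))) = Add(16, Add(91, -40)) = Add(16, 51) = 67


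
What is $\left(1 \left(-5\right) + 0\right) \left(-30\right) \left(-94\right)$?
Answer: $-14100$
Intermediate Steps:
$\left(1 \left(-5\right) + 0\right) \left(-30\right) \left(-94\right) = \left(-5 + 0\right) \left(-30\right) \left(-94\right) = \left(-5\right) \left(-30\right) \left(-94\right) = 150 \left(-94\right) = -14100$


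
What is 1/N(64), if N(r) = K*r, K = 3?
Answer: 1/192 ≈ 0.0052083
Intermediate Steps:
N(r) = 3*r
1/N(64) = 1/(3*64) = 1/192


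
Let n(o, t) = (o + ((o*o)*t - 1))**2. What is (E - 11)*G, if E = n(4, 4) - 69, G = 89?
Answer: 392401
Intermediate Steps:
n(o, t) = (-1 + o + t*o**2)**2 (n(o, t) = (o + (o**2*t - 1))**2 = (o + (t*o**2 - 1))**2 = (o + (-1 + t*o**2))**2 = (-1 + o + t*o**2)**2)
E = 4420 (E = (-1 + 4 + 4*4**2)**2 - 69 = (-1 + 4 + 4*16)**2 - 69 = (-1 + 4 + 64)**2 - 69 = 67**2 - 69 = 4489 - 69 = 4420)
(E - 11)*G = (4420 - 11)*89 = 4409*89 = 392401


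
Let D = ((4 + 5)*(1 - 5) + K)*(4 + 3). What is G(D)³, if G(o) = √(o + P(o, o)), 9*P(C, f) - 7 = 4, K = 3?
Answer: -4136*I*√517/27 ≈ -3483.1*I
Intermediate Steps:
P(C, f) = 11/9 (P(C, f) = 7/9 + (⅑)*4 = 7/9 + 4/9 = 11/9)
D = -231 (D = ((4 + 5)*(1 - 5) + 3)*(4 + 3) = (9*(-4) + 3)*7 = (-36 + 3)*7 = -33*7 = -231)
G(o) = √(11/9 + o) (G(o) = √(o + 11/9) = √(11/9 + o))
G(D)³ = (√(11 + 9*(-231))/3)³ = (√(11 - 2079)/3)³ = (√(-2068)/3)³ = ((2*I*√517)/3)³ = (2*I*√517/3)³ = -4136*I*√517/27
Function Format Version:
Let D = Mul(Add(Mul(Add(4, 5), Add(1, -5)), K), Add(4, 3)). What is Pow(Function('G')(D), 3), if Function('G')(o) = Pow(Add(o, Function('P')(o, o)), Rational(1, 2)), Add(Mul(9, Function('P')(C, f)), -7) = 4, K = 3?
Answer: Mul(Rational(-4136, 27), I, Pow(517, Rational(1, 2))) ≈ Mul(-3483.1, I)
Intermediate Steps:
Function('P')(C, f) = Rational(11, 9) (Function('P')(C, f) = Add(Rational(7, 9), Mul(Rational(1, 9), 4)) = Add(Rational(7, 9), Rational(4, 9)) = Rational(11, 9))
D = -231 (D = Mul(Add(Mul(Add(4, 5), Add(1, -5)), 3), Add(4, 3)) = Mul(Add(Mul(9, -4), 3), 7) = Mul(Add(-36, 3), 7) = Mul(-33, 7) = -231)
Function('G')(o) = Pow(Add(Rational(11, 9), o), Rational(1, 2)) (Function('G')(o) = Pow(Add(o, Rational(11, 9)), Rational(1, 2)) = Pow(Add(Rational(11, 9), o), Rational(1, 2)))
Pow(Function('G')(D), 3) = Pow(Mul(Rational(1, 3), Pow(Add(11, Mul(9, -231)), Rational(1, 2))), 3) = Pow(Mul(Rational(1, 3), Pow(Add(11, -2079), Rational(1, 2))), 3) = Pow(Mul(Rational(1, 3), Pow(-2068, Rational(1, 2))), 3) = Pow(Mul(Rational(1, 3), Mul(2, I, Pow(517, Rational(1, 2)))), 3) = Pow(Mul(Rational(2, 3), I, Pow(517, Rational(1, 2))), 3) = Mul(Rational(-4136, 27), I, Pow(517, Rational(1, 2)))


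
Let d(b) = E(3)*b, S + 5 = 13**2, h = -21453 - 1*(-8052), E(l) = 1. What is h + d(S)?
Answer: -13237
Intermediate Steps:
h = -13401 (h = -21453 + 8052 = -13401)
S = 164 (S = -5 + 13**2 = -5 + 169 = 164)
d(b) = b (d(b) = 1*b = b)
h + d(S) = -13401 + 164 = -13237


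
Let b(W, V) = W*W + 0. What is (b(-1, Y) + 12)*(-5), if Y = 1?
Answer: -65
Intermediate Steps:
b(W, V) = W² (b(W, V) = W² + 0 = W²)
(b(-1, Y) + 12)*(-5) = ((-1)² + 12)*(-5) = (1 + 12)*(-5) = 13*(-5) = -65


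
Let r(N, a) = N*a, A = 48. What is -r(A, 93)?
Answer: -4464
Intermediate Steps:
-r(A, 93) = -48*93 = -1*4464 = -4464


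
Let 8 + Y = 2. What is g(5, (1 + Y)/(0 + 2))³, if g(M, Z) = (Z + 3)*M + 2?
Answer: 729/8 ≈ 91.125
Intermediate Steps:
Y = -6 (Y = -8 + 2 = -6)
g(M, Z) = 2 + M*(3 + Z) (g(M, Z) = (3 + Z)*M + 2 = M*(3 + Z) + 2 = 2 + M*(3 + Z))
g(5, (1 + Y)/(0 + 2))³ = (2 + 3*5 + 5*((1 - 6)/(0 + 2)))³ = (2 + 15 + 5*(-5/2))³ = (2 + 15 - 25/2)³ = (9/2)³ = 729/8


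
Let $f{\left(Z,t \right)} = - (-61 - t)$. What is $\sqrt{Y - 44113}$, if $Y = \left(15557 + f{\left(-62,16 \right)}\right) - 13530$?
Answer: $i \sqrt{42009} \approx 204.96 i$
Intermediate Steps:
$f{\left(Z,t \right)} = 61 + t$
$Y = 2104$ ($Y = \left(15557 + \left(61 + 16\right)\right) - 13530 = \left(15557 + 77\right) - 13530 = 15634 - 13530 = 2104$)
$\sqrt{Y - 44113} = \sqrt{2104 - 44113} = \sqrt{-42009} = i \sqrt{42009}$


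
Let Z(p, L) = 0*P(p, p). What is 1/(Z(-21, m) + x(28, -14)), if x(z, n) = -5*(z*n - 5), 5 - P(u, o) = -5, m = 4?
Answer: 1/1985 ≈ 0.00050378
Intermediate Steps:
P(u, o) = 10 (P(u, o) = 5 - 1*(-5) = 5 + 5 = 10)
Z(p, L) = 0 (Z(p, L) = 0*10 = 0)
x(z, n) = 25 - 5*n*z (x(z, n) = -5*(n*z - 5) = -5*(-5 + n*z) = 25 - 5*n*z)
1/(Z(-21, m) + x(28, -14)) = 1/(0 + (25 - 5*(-14)*28)) = 1/(0 + (25 + 1960)) = 1/(0 + 1985) = 1/1985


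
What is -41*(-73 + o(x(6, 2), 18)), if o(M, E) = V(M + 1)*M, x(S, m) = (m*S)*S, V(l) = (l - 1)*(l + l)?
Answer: -31028431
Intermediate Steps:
V(l) = 2*l*(-1 + l) (V(l) = (-1 + l)*(2*l) = 2*l*(-1 + l))
x(S, m) = m*S**2 (x(S, m) = (S*m)*S = m*S**2)
o(M, E) = 2*M**2*(1 + M) (o(M, E) = (2*(M + 1)*(-1 + (M + 1)))*M = (2*(1 + M)*(-1 + (1 + M)))*M = (2*(1 + M)*M)*M = (2*M*(1 + M))*M = 2*M**2*(1 + M))
-41*(-73 + o(x(6, 2), 18)) = -41*(-73 + 2*(2*6**2)**2*(1 + 2*6**2)) = -41*(-73 + 2*(2*36)**2*(1 + 2*36)) = -41*(-73 + 2*72**2*(1 + 72)) = -41*(-73 + 2*5184*73) = -41*(-73 + 756864) = -41*756791 = -31028431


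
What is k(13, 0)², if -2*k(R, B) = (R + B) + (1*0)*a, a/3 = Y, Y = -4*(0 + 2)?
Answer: 169/4 ≈ 42.250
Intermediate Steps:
Y = -8 (Y = -4*2 = -8)
a = -24 (a = 3*(-8) = -24)
k(R, B) = -B/2 - R/2 (k(R, B) = -((R + B) + (1*0)*(-24))/2 = -((B + R) + 0*(-24))/2 = -((B + R) + 0)/2 = -(B + R)/2 = -B/2 - R/2)
k(13, 0)² = (-½*0 - ½*13)² = (0 - 13/2)² = (-13/2)² = 169/4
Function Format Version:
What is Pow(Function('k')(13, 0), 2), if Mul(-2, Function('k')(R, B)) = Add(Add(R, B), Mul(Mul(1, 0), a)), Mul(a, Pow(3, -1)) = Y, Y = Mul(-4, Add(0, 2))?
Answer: Rational(169, 4) ≈ 42.250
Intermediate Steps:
Y = -8 (Y = Mul(-4, 2) = -8)
a = -24 (a = Mul(3, -8) = -24)
Function('k')(R, B) = Add(Mul(Rational(-1, 2), B), Mul(Rational(-1, 2), R)) (Function('k')(R, B) = Mul(Rational(-1, 2), Add(Add(R, B), Mul(Mul(1, 0), -24))) = Mul(Rational(-1, 2), Add(Add(B, R), Mul(0, -24))) = Mul(Rational(-1, 2), Add(Add(B, R), 0)) = Mul(Rational(-1, 2), Add(B, R)) = Add(Mul(Rational(-1, 2), B), Mul(Rational(-1, 2), R)))
Pow(Function('k')(13, 0), 2) = Pow(Add(Mul(Rational(-1, 2), 0), Mul(Rational(-1, 2), 13)), 2) = Pow(Add(0, Rational(-13, 2)), 2) = Pow(Rational(-13, 2), 2) = Rational(169, 4)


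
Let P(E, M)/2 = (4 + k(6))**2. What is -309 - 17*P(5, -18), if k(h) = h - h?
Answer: -853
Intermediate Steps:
k(h) = 0
P(E, M) = 32 (P(E, M) = 2*(4 + 0)**2 = 2*4**2 = 2*16 = 32)
-309 - 17*P(5, -18) = -309 - 17*32 = -309 - 544 = -853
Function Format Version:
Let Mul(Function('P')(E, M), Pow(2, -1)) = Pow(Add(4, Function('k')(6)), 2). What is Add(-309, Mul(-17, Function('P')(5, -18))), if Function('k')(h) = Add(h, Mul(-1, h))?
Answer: -853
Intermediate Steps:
Function('k')(h) = 0
Function('P')(E, M) = 32 (Function('P')(E, M) = Mul(2, Pow(Add(4, 0), 2)) = Mul(2, Pow(4, 2)) = Mul(2, 16) = 32)
Add(-309, Mul(-17, Function('P')(5, -18))) = Add(-309, Mul(-17, 32)) = Add(-309, -544) = -853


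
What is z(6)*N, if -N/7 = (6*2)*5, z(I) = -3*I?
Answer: 7560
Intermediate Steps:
N = -420 (N = -7*6*2*5 = -84*5 = -7*60 = -420)
z(6)*N = -3*6*(-420) = -18*(-420) = 7560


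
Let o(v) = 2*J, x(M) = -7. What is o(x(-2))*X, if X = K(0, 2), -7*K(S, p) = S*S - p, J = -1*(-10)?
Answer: 40/7 ≈ 5.7143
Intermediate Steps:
J = 10
K(S, p) = -S²/7 + p/7 (K(S, p) = -(S*S - p)/7 = -(S² - p)/7 = -S²/7 + p/7)
o(v) = 20 (o(v) = 2*10 = 20)
X = 2/7 (X = -⅐*0² + (⅐)*2 = -⅐*0 + 2/7 = 0 + 2/7 = 2/7 ≈ 0.28571)
o(x(-2))*X = 20*(2/7) = 40/7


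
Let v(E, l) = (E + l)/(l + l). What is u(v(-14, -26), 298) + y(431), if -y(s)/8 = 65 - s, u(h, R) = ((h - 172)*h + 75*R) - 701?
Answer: 4131253/169 ≈ 24445.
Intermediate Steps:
v(E, l) = (E + l)/(2*l) (v(E, l) = (E + l)/((2*l)) = (E + l)*(1/(2*l)) = (E + l)/(2*l))
u(h, R) = -701 + 75*R + h*(-172 + h) (u(h, R) = ((-172 + h)*h + 75*R) - 701 = (h*(-172 + h) + 75*R) - 701 = (75*R + h*(-172 + h)) - 701 = -701 + 75*R + h*(-172 + h))
y(s) = -520 + 8*s (y(s) = -8*(65 - s) = -520 + 8*s)
u(v(-14, -26), 298) + y(431) = (-701 + ((½)*(-14 - 26)/(-26))² - 86*(-14 - 26)/(-26) + 75*298) + (-520 + 8*431) = (-701 + ((½)*(-1/26)*(-40))² - 86*(-1)*(-40)/26 + 22350) + (-520 + 3448) = (-701 + (10/13)² - 172*10/13 + 22350) + 2928 = (-701 + 100/169 - 1720/13 + 22350) + 2928 = 3636421/169 + 2928 = 4131253/169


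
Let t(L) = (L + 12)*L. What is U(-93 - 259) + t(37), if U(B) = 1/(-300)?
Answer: 543899/300 ≈ 1813.0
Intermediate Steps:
U(B) = -1/300
t(L) = L*(12 + L) (t(L) = (12 + L)*L = L*(12 + L))
U(-93 - 259) + t(37) = -1/300 + 37*(12 + 37) = -1/300 + 37*49 = -1/300 + 1813 = 543899/300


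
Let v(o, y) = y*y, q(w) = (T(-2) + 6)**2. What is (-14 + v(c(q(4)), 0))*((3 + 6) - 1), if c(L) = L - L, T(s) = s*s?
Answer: -112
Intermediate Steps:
T(s) = s**2
q(w) = 100 (q(w) = ((-2)**2 + 6)**2 = (4 + 6)**2 = 10**2 = 100)
c(L) = 0
v(o, y) = y**2
(-14 + v(c(q(4)), 0))*((3 + 6) - 1) = (-14 + 0**2)*((3 + 6) - 1) = (-14 + 0)*(9 - 1) = -14*8 = -112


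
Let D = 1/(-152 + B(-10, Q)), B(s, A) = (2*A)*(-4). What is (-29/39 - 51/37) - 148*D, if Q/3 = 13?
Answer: -301801/167388 ≈ -1.8030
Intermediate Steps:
Q = 39 (Q = 3*13 = 39)
B(s, A) = -8*A
D = -1/464 (D = 1/(-152 - 8*39) = 1/(-152 - 312) = 1/(-464) = -1/464 ≈ -0.0021552)
(-29/39 - 51/37) - 148*D = (-29/39 - 51/37) - 148*(-1/464) = (-29*1/39 - 51*1/37) + 37/116 = (-29/39 - 51/37) + 37/116 = -3062/1443 + 37/116 = -301801/167388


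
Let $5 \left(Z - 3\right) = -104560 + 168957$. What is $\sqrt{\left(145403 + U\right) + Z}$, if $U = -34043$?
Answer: $\frac{2 \sqrt{776515}}{5} \approx 352.48$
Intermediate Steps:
$Z = \frac{64412}{5}$ ($Z = 3 + \frac{-104560 + 168957}{5} = 3 + \frac{1}{5} \cdot 64397 = 3 + \frac{64397}{5} = \frac{64412}{5} \approx 12882.0$)
$\sqrt{\left(145403 + U\right) + Z} = \sqrt{\left(145403 - 34043\right) + \frac{64412}{5}} = \sqrt{111360 + \frac{64412}{5}} = \sqrt{\frac{621212}{5}} = \frac{2 \sqrt{776515}}{5}$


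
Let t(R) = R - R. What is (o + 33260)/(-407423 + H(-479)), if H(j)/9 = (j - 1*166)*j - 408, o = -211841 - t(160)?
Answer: -178581/2369500 ≈ -0.075366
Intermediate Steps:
t(R) = 0
o = -211841 (o = -211841 - 1*0 = -211841 + 0 = -211841)
H(j) = -3672 + 9*j*(-166 + j) (H(j) = 9*((j - 1*166)*j - 408) = 9*((j - 166)*j - 408) = 9*((-166 + j)*j - 408) = 9*(j*(-166 + j) - 408) = 9*(-408 + j*(-166 + j)) = -3672 + 9*j*(-166 + j))
(o + 33260)/(-407423 + H(-479)) = (-211841 + 33260)/(-407423 + (-3672 - 1494*(-479) + 9*(-479)²)) = -178581/(-407423 + (-3672 + 715626 + 9*229441)) = -178581/(-407423 + (-3672 + 715626 + 2064969)) = -178581/(-407423 + 2776923) = -178581/2369500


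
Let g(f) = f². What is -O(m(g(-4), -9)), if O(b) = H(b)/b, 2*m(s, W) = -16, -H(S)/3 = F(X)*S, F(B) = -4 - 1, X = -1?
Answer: -15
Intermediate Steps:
F(B) = -5
H(S) = 15*S (H(S) = -(-15)*S = 15*S)
m(s, W) = -8 (m(s, W) = (½)*(-16) = -8)
O(b) = 15 (O(b) = (15*b)/b = 15)
-O(m(g(-4), -9)) = -1*15 = -15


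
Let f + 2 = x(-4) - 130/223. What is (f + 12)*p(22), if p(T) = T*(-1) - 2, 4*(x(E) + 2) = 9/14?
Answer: -283893/1561 ≈ -181.87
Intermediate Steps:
x(E) = -103/56 (x(E) = -2 + (9/14)/4 = -2 + (9*(1/14))/4 = -2 + (¼)*(9/14) = -2 + 9/56 = -103/56)
p(T) = -2 - T (p(T) = -T - 2 = -2 - T)
f = -55225/12488 (f = -2 + (-103/56 - 130/223) = -2 - 30249/12488 = -55225/12488 ≈ -4.4222)
(f + 12)*p(22) = (-55225/12488 + 12)*(-2 - 1*22) = 94631*(-2 - 22)/12488 = (94631/12488)*(-24) = -283893/1561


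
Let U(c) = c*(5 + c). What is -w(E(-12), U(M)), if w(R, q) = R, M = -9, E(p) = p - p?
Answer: 0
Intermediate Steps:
E(p) = 0
-w(E(-12), U(M)) = -1*0 = 0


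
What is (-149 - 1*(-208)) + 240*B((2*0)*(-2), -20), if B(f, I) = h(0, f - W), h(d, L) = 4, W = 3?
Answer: 1019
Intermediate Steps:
B(f, I) = 4
(-149 - 1*(-208)) + 240*B((2*0)*(-2), -20) = (-149 - 1*(-208)) + 240*4 = (-149 + 208) + 960 = 59 + 960 = 1019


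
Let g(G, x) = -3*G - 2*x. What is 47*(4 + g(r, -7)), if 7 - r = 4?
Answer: 423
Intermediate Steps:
r = 3 (r = 7 - 1*4 = 7 - 4 = 3)
47*(4 + g(r, -7)) = 47*(4 + (-3*3 - 2*(-7))) = 47*(4 + (-9 + 14)) = 47*(4 + 5) = 47*9 = 423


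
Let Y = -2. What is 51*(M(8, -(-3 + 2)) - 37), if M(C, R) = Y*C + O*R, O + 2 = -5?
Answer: -3060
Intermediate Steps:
O = -7 (O = -2 - 5 = -7)
M(C, R) = -7*R - 2*C (M(C, R) = -2*C - 7*R = -7*R - 2*C)
51*(M(8, -(-3 + 2)) - 37) = 51*((-(-7)*(-3 + 2) - 2*8) - 37) = 51*((-(-7)*(-1) - 16) - 37) = 51*((-7*1 - 16) - 37) = 51*((-7 - 16) - 37) = 51*(-23 - 37) = 51*(-60) = -3060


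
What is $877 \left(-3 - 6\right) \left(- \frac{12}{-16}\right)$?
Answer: $- \frac{23679}{4} \approx -5919.8$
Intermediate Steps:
$877 \left(-3 - 6\right) \left(- \frac{12}{-16}\right) = 877 \left(- 9 \left(\left(-12\right) \left(- \frac{1}{16}\right)\right)\right) = 877 \left(\left(-9\right) \frac{3}{4}\right) = 877 \left(- \frac{27}{4}\right) = - \frac{23679}{4}$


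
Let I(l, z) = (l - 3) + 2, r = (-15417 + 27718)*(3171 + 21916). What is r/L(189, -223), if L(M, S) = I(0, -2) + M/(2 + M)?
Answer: -58941680717/2 ≈ -2.9471e+10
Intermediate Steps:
r = 308595187 (r = 12301*25087 = 308595187)
I(l, z) = -1 + l (I(l, z) = (-3 + l) + 2 = -1 + l)
L(M, S) = -1 + M/(2 + M) (L(M, S) = (-1 + 0) + M/(2 + M) = -1 + M/(2 + M))
r/L(189, -223) = 308595187/((-2/(2 + 189))) = 308595187/((-2/191)) = 308595187/((-2*1/191)) = 308595187/(-2/191) = 308595187*(-191/2) = -58941680717/2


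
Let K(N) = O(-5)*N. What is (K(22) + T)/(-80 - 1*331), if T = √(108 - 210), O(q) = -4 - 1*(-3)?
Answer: 22/411 - I*√102/411 ≈ 0.053528 - 0.024573*I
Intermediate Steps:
O(q) = -1 (O(q) = -4 + 3 = -1)
K(N) = -N
T = I*√102 (T = √(-102) = I*√102 ≈ 10.1*I)
(K(22) + T)/(-80 - 1*331) = (-1*22 + I*√102)/(-80 - 1*331) = (-22 + I*√102)/(-80 - 331) = (-22 + I*√102)/(-411) = (-22 + I*√102)*(-1/411) = 22/411 - I*√102/411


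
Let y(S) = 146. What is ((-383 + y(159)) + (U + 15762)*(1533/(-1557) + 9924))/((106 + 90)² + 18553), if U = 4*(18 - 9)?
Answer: 27120095969/9855637 ≈ 2751.7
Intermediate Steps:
U = 36 (U = 4*9 = 36)
((-383 + y(159)) + (U + 15762)*(1533/(-1557) + 9924))/((106 + 90)² + 18553) = ((-383 + 146) + (36 + 15762)*(1533/(-1557) + 9924))/((106 + 90)² + 18553) = (-237 + 15798*(1533*(-1/1557) + 9924))/(196² + 18553) = (-237 + 15798*(-511/519 + 9924))/(38416 + 18553) = (-237 + 15798*(5150045/519))/56969 = (-237 + 27120136970/173)*(1/56969) = (27120095969/173)*(1/56969) = 27120095969/9855637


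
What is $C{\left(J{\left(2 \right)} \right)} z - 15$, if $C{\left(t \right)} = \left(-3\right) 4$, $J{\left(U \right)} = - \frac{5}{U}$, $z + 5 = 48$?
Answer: $-531$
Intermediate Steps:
$z = 43$ ($z = -5 + 48 = 43$)
$C{\left(t \right)} = -12$
$C{\left(J{\left(2 \right)} \right)} z - 15 = \left(-12\right) 43 - 15 = -516 - 15 = -531$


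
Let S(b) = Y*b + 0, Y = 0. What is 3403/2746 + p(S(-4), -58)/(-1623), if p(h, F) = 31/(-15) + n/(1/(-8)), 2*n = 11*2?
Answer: 86555881/66851370 ≈ 1.2948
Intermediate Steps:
S(b) = 0 (S(b) = 0*b + 0 = 0 + 0 = 0)
n = 11 (n = (11*2)/2 = (½)*22 = 11)
p(h, F) = -1351/15 (p(h, F) = 31/(-15) + 11/(1/(-8)) = 31*(-1/15) + 11/(-⅛) = -31/15 + 11*(-8) = -31/15 - 88 = -1351/15)
3403/2746 + p(S(-4), -58)/(-1623) = 3403/2746 - 1351/15/(-1623) = 3403*(1/2746) - 1351/15*(-1/1623) = 3403/2746 + 1351/24345 = 86555881/66851370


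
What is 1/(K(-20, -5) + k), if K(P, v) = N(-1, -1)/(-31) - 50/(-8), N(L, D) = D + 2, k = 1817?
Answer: 124/226079 ≈ 0.00054848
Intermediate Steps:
N(L, D) = 2 + D
K(P, v) = 771/124 (K(P, v) = (2 - 1)/(-31) - 50/(-8) = 1*(-1/31) - 50*(-⅛) = -1/31 + 25/4 = 771/124)
1/(K(-20, -5) + k) = 1/(771/124 + 1817) = 1/(226079/124) = 124/226079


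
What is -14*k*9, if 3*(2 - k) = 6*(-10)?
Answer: -2772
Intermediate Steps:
k = 22 (k = 2 - 2*(-10) = 2 - ⅓*(-60) = 2 + 20 = 22)
-14*k*9 = -14*22*9 = -308*9 = -2772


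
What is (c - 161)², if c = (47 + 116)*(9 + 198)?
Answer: 1127616400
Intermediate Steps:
c = 33741 (c = 163*207 = 33741)
(c - 161)² = (33741 - 161)² = 33580² = 1127616400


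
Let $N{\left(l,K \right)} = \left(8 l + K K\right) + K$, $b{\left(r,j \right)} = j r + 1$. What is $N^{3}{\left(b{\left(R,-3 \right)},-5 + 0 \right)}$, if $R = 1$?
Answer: $64$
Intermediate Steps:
$b{\left(r,j \right)} = 1 + j r$
$N{\left(l,K \right)} = K + K^{2} + 8 l$ ($N{\left(l,K \right)} = \left(8 l + K^{2}\right) + K = \left(K^{2} + 8 l\right) + K = K + K^{2} + 8 l$)
$N^{3}{\left(b{\left(R,-3 \right)},-5 + 0 \right)} = \left(\left(-5 + 0\right) + \left(-5 + 0\right)^{2} + 8 \left(1 - 3\right)\right)^{3} = \left(-5 + \left(-5\right)^{2} + 8 \left(1 - 3\right)\right)^{3} = \left(-5 + 25 + 8 \left(-2\right)\right)^{3} = \left(-5 + 25 - 16\right)^{3} = 4^{3} = 64$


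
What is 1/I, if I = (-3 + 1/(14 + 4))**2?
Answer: 324/2809 ≈ 0.11534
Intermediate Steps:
I = 2809/324 (I = (-3 + 1/18)**2 = (-53/18)**2 = 2809/324 ≈ 8.6698)
1/I = 1/(2809/324) = 324/2809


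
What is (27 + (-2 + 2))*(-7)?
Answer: -189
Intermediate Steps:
(27 + (-2 + 2))*(-7) = (27 + 0)*(-7) = 27*(-7) = -189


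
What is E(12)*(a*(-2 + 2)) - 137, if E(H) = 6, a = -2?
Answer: -137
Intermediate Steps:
E(12)*(a*(-2 + 2)) - 137 = 6*(-2*(-2 + 2)) - 137 = 6*(-2*0) - 137 = 6*0 - 137 = 0 - 137 = -137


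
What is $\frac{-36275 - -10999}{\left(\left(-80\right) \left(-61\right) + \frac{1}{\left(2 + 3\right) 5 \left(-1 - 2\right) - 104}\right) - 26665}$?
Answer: $\frac{1131101}{974879} \approx 1.1602$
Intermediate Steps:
$\frac{-36275 - -10999}{\left(\left(-80\right) \left(-61\right) + \frac{1}{\left(2 + 3\right) 5 \left(-1 - 2\right) - 104}\right) - 26665} = \frac{-36275 + \left(-1 + 11000\right)}{\left(4880 + \frac{1}{5 \cdot 5 \left(-3\right) - 104}\right) - 26665} = \frac{-36275 + 10999}{\left(4880 + \frac{1}{25 \left(-3\right) - 104}\right) - 26665} = - \frac{25276}{\left(4880 + \frac{1}{-75 - 104}\right) - 26665} = - \frac{25276}{\left(4880 + \frac{1}{-179}\right) - 26665} = - \frac{25276}{\left(4880 - \frac{1}{179}\right) - 26665} = - \frac{25276}{\frac{873519}{179} - 26665} = - \frac{25276}{- \frac{3899516}{179}} = \left(-25276\right) \left(- \frac{179}{3899516}\right) = \frac{1131101}{974879}$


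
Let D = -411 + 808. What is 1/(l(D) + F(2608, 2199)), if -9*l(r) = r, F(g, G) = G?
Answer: 9/19394 ≈ 0.00046406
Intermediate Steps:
D = 397
l(r) = -r/9
1/(l(D) + F(2608, 2199)) = 1/(-1/9*397 + 2199) = 1/(-397/9 + 2199) = 1/(19394/9) = 9/19394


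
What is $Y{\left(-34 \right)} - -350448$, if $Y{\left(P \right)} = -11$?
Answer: $350437$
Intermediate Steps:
$Y{\left(-34 \right)} - -350448 = -11 - -350448 = -11 + 350448 = 350437$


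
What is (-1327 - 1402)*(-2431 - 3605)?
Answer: 16472244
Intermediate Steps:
(-1327 - 1402)*(-2431 - 3605) = -2729*(-6036) = 16472244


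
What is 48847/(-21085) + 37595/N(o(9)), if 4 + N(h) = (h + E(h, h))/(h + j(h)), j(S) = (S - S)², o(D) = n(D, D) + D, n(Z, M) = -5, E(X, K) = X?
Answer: -792788269/42170 ≈ -18800.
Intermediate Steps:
o(D) = -5 + D
j(S) = 0 (j(S) = 0² = 0)
N(h) = -2 (N(h) = -4 + (h + h)/(h + 0) = -4 + (2*h)/h = -4 + 2 = -2)
48847/(-21085) + 37595/N(o(9)) = 48847/(-21085) + 37595/(-2) = 48847*(-1/21085) + 37595*(-½) = -48847/21085 - 37595/2 = -792788269/42170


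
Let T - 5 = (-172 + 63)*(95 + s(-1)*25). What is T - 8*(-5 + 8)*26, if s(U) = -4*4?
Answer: 32626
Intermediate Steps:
s(U) = -16
T = 33250 (T = 5 + (-172 + 63)*(95 - 16*25) = 5 - 109*(95 - 400) = 5 - 109*(-305) = 5 + 33245 = 33250)
T - 8*(-5 + 8)*26 = 33250 - 8*(-5 + 8)*26 = 33250 - 8*3*26 = 33250 - 24*26 = 33250 - 624 = 32626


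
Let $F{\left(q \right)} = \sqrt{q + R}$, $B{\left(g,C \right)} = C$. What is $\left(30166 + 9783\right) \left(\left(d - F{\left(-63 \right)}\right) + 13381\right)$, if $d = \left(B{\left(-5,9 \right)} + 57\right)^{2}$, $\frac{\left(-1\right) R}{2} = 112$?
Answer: $708575413 - 39949 i \sqrt{287} \approx 7.0858 \cdot 10^{8} - 6.7678 \cdot 10^{5} i$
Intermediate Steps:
$R = -224$ ($R = \left(-2\right) 112 = -224$)
$F{\left(q \right)} = \sqrt{-224 + q}$ ($F{\left(q \right)} = \sqrt{q - 224} = \sqrt{-224 + q}$)
$d = 4356$ ($d = \left(9 + 57\right)^{2} = 66^{2} = 4356$)
$\left(30166 + 9783\right) \left(\left(d - F{\left(-63 \right)}\right) + 13381\right) = \left(30166 + 9783\right) \left(\left(4356 - \sqrt{-224 - 63}\right) + 13381\right) = 39949 \left(\left(4356 - \sqrt{-287}\right) + 13381\right) = 39949 \left(\left(4356 - i \sqrt{287}\right) + 13381\right) = 39949 \left(17737 - i \sqrt{287}\right) = 708575413 - 39949 i \sqrt{287}$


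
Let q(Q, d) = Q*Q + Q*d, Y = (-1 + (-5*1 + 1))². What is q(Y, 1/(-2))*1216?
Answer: 744800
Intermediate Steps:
Y = 25 (Y = (-1 + (-5 + 1))² = (-1 - 4)² = (-5)² = 25)
q(Q, d) = Q² + Q*d
q(Y, 1/(-2))*1216 = (25*(25 + 1/(-2)))*1216 = (25*(25 - ½))*1216 = (25*(49/2))*1216 = (1225/2)*1216 = 744800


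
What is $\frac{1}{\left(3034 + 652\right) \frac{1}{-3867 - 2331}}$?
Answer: $- \frac{3099}{1843} \approx -1.6815$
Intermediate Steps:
$\frac{1}{\left(3034 + 652\right) \frac{1}{-3867 - 2331}} = \frac{1}{3686 \frac{1}{-6198}} = \frac{1}{3686 \left(- \frac{1}{6198}\right)} = \frac{1}{- \frac{1843}{3099}} = - \frac{3099}{1843}$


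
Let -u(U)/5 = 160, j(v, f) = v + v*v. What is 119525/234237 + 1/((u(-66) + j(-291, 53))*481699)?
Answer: 4812700350214487/9431604198940170 ≈ 0.51027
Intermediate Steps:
j(v, f) = v + v²
u(U) = -800 (u(U) = -5*160 = -800)
119525/234237 + 1/((u(-66) + j(-291, 53))*481699) = 119525/234237 + 1/(-800 - 291*(1 - 291)*481699) = 119525*(1/234237) + (1/481699)/(-800 - 291*(-290)) = 119525/234237 + (1/481699)/(-800 + 84390) = 119525/234237 + (1/481699)/83590 = 119525/234237 + (1/83590)*(1/481699) = 119525/234237 + 1/40265219410 = 4812700350214487/9431604198940170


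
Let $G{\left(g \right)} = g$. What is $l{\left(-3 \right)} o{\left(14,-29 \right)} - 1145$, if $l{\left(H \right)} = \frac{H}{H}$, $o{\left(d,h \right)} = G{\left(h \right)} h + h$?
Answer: $-333$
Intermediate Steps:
$o{\left(d,h \right)} = h + h^{2}$ ($o{\left(d,h \right)} = h h + h = h^{2} + h = h + h^{2}$)
$l{\left(H \right)} = 1$
$l{\left(-3 \right)} o{\left(14,-29 \right)} - 1145 = 1 \left(- 29 \left(1 - 29\right)\right) - 1145 = 1 \left(\left(-29\right) \left(-28\right)\right) - 1145 = 1 \cdot 812 - 1145 = 812 - 1145 = -333$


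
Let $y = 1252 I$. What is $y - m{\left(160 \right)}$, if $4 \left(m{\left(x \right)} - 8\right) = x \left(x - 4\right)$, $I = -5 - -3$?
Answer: $-8752$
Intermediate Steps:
$I = -2$ ($I = -5 + 3 = -2$)
$m{\left(x \right)} = 8 + \frac{x \left(-4 + x\right)}{4}$ ($m{\left(x \right)} = 8 + \frac{x \left(x - 4\right)}{4} = 8 + \frac{x \left(-4 + x\right)}{4}$)
$y = -2504$ ($y = 1252 \left(-2\right) = -2504$)
$y - m{\left(160 \right)} = -2504 - \left(8 - 160 + \frac{160^{2}}{4}\right) = -2504 - \left(8 - 160 + \frac{1}{4} \cdot 25600\right) = -2504 - \left(8 - 160 + 6400\right) = -2504 - 6248 = -8752$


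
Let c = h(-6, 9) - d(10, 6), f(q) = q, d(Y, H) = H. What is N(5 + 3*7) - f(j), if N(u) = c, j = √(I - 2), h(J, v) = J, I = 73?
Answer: -12 - √71 ≈ -20.426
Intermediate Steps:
j = √71 (j = √(73 - 2) = √71 ≈ 8.4261)
c = -12 (c = -6 - 1*6 = -6 - 6 = -12)
N(u) = -12
N(5 + 3*7) - f(j) = -12 - √71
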